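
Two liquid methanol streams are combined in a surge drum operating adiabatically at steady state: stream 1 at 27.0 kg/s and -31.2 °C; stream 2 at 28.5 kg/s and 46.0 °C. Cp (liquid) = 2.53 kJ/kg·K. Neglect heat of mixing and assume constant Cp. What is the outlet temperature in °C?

T_out = 8.44 °C

Adiabatic, steady state ⇒ Σ ṁᵢCp,ᵢ(T_out − Tᵢ) = 0
T_out = Σ ṁᵢCp,ᵢTᵢ / Σ ṁᵢCp,ᵢ
      = 1185.6 / 140.41 = 8.4432 °C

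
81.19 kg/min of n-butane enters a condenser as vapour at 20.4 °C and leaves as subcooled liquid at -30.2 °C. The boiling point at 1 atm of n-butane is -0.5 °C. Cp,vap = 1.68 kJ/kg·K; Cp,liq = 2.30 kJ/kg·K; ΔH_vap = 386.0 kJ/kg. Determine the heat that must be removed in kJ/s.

Q_c = 662 kJ/s

vapour 20.4→-0.5 °C: -35.112 kJ/kg
condensation at -0.5 °C: -386 kJ/kg
liquid -0.5→-30.2 °C: -68.31 kJ/kg
Δh = -35.112 + -386 + -68.31 = -489.42 kJ/kg
Q = ṁ·Δh = 81.19 kg/min × -489.42 kJ/kg = -39736 kJ/min
|Q| = 662.27 kW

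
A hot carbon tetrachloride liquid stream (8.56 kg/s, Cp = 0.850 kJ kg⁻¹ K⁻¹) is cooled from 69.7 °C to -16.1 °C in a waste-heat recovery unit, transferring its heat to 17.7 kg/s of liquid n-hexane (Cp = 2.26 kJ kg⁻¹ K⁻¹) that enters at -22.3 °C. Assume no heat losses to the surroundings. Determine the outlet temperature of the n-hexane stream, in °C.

Heat released by hot stream: Q = 8.56 × 0.850 × (69.7 − -16.1) = 624.28 kJ/s
Energy balance on cold side (adiabatic exchanger): Q = ṁ_c·Cp_c·(T_c,out − T_c,in)
T_c,out = -22.3 + 624.28/(17.7 × 2.26) = -6.6938 °C

T_c,out = -6.69 °C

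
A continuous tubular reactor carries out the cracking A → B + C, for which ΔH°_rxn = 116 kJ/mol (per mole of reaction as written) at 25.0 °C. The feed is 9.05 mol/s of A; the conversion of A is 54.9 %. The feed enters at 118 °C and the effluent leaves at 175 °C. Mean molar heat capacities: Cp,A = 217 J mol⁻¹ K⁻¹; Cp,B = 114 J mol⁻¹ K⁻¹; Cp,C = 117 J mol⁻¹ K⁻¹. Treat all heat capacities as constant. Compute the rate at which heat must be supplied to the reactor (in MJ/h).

Extent of reaction ξ = 0.549 × 9.05 = 4.9685 mol/s
Reaction term: ξ·ΔH°_rxn = 4.9685 × 116 = 576.34 kJ/s
Sensible, feed 118→25 °C: -182.64 kJ/s
Outlet flows (mol/s): A 4.0816, B 4.9685, C 4.9685
Sensible, products 25→175 °C: 305.01 kJ/s
Q = ΔH = 698.71 kJ/s = 698.71 kW
Heat supplied = 2515.4 MJ/h

Q_in = 2520 MJ/h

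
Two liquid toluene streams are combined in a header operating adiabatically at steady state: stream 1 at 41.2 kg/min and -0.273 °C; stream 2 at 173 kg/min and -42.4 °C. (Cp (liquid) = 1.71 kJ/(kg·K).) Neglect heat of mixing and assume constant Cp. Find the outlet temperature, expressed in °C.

Adiabatic, steady state ⇒ Σ ṁᵢCp,ᵢ(T_out − Tᵢ) = 0
T_out = Σ ṁᵢCp,ᵢTᵢ / Σ ṁᵢCp,ᵢ
      = -12562 / 366.28 = -34.297 °C

T_out = -34.3 °C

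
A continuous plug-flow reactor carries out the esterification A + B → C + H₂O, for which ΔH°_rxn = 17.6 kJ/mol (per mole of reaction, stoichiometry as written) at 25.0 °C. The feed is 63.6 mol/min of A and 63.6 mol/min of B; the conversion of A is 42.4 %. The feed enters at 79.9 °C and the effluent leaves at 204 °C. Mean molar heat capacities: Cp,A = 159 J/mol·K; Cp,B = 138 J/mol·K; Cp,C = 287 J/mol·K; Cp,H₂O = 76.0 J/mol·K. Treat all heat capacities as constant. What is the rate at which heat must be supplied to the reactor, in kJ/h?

Q_in = 188000 kJ/h

Extent of reaction ξ = 0.424 × 63.6 = 26.966 mol/min
Reaction term: ξ·ΔH°_rxn = 26.966 × 17.6 = 474.61 kJ/min
Sensible, feed 79.9→25 °C: -1037 kJ/min
Outlet flows (mol/min): A 36.634, B 36.634, C 26.966, H₂O 26.966
Sensible, products 25→204 °C: 3699.7 kJ/min
Q = ΔH = 3137.3 kJ/min = 52.289 kW
Heat supplied = 188240 kJ/h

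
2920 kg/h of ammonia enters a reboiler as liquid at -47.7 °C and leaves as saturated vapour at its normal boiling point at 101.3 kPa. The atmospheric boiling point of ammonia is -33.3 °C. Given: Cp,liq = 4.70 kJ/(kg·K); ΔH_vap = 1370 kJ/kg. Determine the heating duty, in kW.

Q = 1170 kW

liquid -47.7→-33.3 °C: 67.68 kJ/kg
vaporisation at -33.3 °C: 1370 kJ/kg
Δh = 67.68 + 1370 = 1437.7 kJ/kg
Q = ṁ·Δh = 2920 kg/h × 1437.7 kJ/kg = 4.198e+06 kJ/h
|Q| = 1166.1 kW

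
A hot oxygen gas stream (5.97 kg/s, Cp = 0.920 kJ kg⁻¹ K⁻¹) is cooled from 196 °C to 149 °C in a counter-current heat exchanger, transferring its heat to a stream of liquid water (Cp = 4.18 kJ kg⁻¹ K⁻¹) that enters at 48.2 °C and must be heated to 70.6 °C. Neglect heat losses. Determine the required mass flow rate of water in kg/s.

Heat released by hot stream: Q = 5.97 × 0.920 × (196 − 149) = 258.14 kJ/s
Energy balance on cold side (adiabatic exchanger): Q = ṁ_c·Cp_c·(T_c,out − T_c,in)
ṁ_c = 258.14 / [4.18 × (70.6 − 48.2)] = 2.757 kg/s

ṁ_c = 2.76 kg/s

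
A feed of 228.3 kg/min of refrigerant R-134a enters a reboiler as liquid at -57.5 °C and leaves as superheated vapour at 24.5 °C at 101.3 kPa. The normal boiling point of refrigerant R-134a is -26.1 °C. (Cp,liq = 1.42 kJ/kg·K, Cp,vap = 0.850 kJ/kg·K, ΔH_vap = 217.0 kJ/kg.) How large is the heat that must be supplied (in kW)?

liquid -57.5→-26.1 °C: 44.588 kJ/kg
vaporisation at -26.1 °C: 217 kJ/kg
vapour -26.1→24.5 °C: 43.01 kJ/kg
Δh = 44.588 + 217 + 43.01 = 304.6 kJ/kg
Q = ṁ·Δh = 228.3 kg/min × 304.6 kJ/kg = 69540 kJ/min
|Q| = 1159 kW

Q = 1160 kW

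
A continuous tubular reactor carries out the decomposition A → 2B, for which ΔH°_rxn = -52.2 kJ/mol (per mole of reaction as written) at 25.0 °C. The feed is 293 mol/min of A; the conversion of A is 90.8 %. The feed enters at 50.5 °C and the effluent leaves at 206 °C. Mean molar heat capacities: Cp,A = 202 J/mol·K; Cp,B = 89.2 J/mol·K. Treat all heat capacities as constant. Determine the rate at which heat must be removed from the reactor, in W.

Extent of reaction ξ = 0.908 × 293 = 266.04 mol/min
Reaction term: ξ·ΔH°_rxn = 266.04 × -52.2 = -13887 kJ/min
Sensible, feed 50.5→25 °C: -1509.2 kJ/min
Outlet flows (mol/min): A 26.956, B 532.09
Sensible, products 25→206 °C: 9576.2 kJ/min
Q = ΔH = -5820.5 kJ/min = -97.008 kW
Heat removed = 97008 W

Q_out = 97000 W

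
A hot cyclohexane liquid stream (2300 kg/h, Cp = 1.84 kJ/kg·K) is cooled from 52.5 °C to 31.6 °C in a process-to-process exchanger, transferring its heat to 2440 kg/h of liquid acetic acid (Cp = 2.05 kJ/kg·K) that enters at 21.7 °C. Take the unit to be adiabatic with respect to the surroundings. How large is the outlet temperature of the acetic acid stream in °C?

Heat released by hot stream: Q = 2300 × 1.84 × (52.5 − 31.6) = 88449 kJ/h
Energy balance on cold side (adiabatic exchanger): Q = ṁ_c·Cp_c·(T_c,out − T_c,in)
T_c,out = 21.7 + 88449/(2440 × 2.05) = 39.383 °C

T_c,out = 39.4 °C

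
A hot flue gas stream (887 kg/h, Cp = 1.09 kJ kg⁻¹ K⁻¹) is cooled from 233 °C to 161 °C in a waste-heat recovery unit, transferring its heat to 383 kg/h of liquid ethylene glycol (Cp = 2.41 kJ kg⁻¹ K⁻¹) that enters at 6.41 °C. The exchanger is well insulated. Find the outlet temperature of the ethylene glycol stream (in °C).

T_c,out = 81.8 °C

Heat released by hot stream: Q = 887 × 1.09 × (233 − 161) = 69612 kJ/h
Energy balance on cold side (adiabatic exchanger): Q = ṁ_c·Cp_c·(T_c,out − T_c,in)
T_c,out = 6.41 + 69612/(383 × 2.41) = 81.827 °C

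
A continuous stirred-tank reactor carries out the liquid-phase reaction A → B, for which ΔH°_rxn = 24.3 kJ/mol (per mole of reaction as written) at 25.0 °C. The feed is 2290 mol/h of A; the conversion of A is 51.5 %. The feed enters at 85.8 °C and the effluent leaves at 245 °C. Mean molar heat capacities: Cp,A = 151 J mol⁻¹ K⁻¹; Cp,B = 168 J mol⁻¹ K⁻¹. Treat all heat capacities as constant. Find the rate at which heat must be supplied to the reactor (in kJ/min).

Extent of reaction ξ = 0.515 × 2290 = 1179.4 mol/h
Reaction term: ξ·ΔH°_rxn = 1179.4 × 24.3 = 28658 kJ/h
Sensible, feed 85.8→25 °C: -21024 kJ/h
Outlet flows (mol/h): A 1110.6, B 1179.4
Sensible, products 25→245 °C: 80485 kJ/h
Q = ΔH = 88119 kJ/h = 24.477 kW
Heat supplied = 1468.6 kJ/min

Q_in = 1470 kJ/min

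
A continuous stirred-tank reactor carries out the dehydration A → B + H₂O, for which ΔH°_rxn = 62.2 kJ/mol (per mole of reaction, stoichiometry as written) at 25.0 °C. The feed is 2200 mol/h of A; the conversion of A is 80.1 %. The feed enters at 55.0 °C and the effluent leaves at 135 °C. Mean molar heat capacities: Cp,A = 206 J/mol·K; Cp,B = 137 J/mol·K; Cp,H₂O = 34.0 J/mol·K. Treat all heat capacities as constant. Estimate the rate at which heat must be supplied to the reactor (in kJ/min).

Extent of reaction ξ = 0.801 × 2200 = 1762.2 mol/h
Reaction term: ξ·ΔH°_rxn = 1762.2 × 62.2 = 109610 kJ/h
Sensible, feed 55.0→25 °C: -13596 kJ/h
Outlet flows (mol/h): A 437.8, B 1762.2, H₂O 1762.2
Sensible, products 25→135 °C: 43068 kJ/h
Q = ΔH = 139080 kJ/h = 38.633 kW
Heat supplied = 2318 kJ/min

Q_in = 2320 kJ/min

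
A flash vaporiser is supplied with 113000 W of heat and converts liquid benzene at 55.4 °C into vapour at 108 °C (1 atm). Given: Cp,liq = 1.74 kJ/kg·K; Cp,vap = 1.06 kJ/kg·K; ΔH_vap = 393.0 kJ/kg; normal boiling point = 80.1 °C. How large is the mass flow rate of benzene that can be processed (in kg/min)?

Δh = 1.74×(80.1−55.4) + 393.0 + 1.06×(108−80.1) = 465.55 kJ/kg
Q = 113000 W = 113 kJ/s = 6780 kJ/min
ṁ = Q/Δh = 6780 / 465.55 = 14.563 kg/min

ṁ = 14.6 kg/min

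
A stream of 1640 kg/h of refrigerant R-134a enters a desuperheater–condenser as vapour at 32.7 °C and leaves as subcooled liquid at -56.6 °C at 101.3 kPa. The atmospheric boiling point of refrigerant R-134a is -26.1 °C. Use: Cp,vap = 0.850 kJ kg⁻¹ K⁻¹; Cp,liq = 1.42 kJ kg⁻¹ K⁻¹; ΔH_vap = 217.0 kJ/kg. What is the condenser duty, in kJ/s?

vapour 32.7→-26.1 °C: -49.98 kJ/kg
condensation at -26.1 °C: -217 kJ/kg
liquid -26.1→-56.6 °C: -43.31 kJ/kg
Δh = -49.98 + -217 + -43.31 = -310.29 kJ/kg
Q = ṁ·Δh = 1640 kg/h × -310.29 kJ/kg = -508880 kJ/h
|Q| = 141.35 kW

Q_c = 141 kJ/s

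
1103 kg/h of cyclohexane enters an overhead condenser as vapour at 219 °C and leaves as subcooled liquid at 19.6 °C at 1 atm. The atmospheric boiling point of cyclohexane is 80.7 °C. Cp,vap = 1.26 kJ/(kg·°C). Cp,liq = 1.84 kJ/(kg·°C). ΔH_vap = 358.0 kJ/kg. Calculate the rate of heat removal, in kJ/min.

Q_c = 11900 kJ/min

vapour 219→80.7 °C: -174.26 kJ/kg
condensation at 80.7 °C: -358 kJ/kg
liquid 80.7→19.6 °C: -112.42 kJ/kg
Δh = -174.26 + -358 + -112.42 = -644.68 kJ/kg
Q = ṁ·Δh = 1103 kg/h × -644.68 kJ/kg = -711080 kJ/h
|Q| = 197.52 kW = 11851 kJ/min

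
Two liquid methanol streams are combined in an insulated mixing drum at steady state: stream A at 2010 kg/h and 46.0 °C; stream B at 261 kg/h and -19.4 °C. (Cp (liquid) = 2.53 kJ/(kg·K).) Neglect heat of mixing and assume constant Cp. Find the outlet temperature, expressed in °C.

T_out = 38.5 °C

Energy balance with Q = 0: Σ ṁᵢCp,ᵢ(T_out − Tᵢ) = 0
T_out = Σ ṁᵢCp,ᵢTᵢ / Σ ṁᵢCp,ᵢ
      = 221110 / 5745.6 = 38.484 °C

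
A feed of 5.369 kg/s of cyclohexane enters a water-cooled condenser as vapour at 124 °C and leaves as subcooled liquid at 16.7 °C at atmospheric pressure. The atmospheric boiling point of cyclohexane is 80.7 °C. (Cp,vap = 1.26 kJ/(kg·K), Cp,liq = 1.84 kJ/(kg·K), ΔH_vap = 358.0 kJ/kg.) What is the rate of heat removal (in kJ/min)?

vapour 124→80.7 °C: -54.558 kJ/kg
condensation at 80.7 °C: -358 kJ/kg
liquid 80.7→16.7 °C: -117.76 kJ/kg
Δh = -54.558 + -358 + -117.76 = -530.32 kJ/kg
Q = ṁ·Δh = 5.369 kg/s × -530.32 kJ/kg = -2847.3 kJ/s
|Q| = 2847.3 kW = 170840 kJ/min

Q_c = 171000 kJ/min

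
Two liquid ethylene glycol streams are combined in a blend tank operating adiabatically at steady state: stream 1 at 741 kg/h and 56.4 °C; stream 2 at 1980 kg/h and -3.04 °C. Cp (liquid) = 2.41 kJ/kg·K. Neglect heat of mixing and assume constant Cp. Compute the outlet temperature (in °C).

T_out = 13.1 °C

Adiabatic, steady state ⇒ Σ ṁᵢCp,ᵢ(T_out − Tᵢ) = 0
T_out = Σ ṁᵢCp,ᵢTᵢ / Σ ṁᵢCp,ᵢ
      = 86213 / 6557.6 = 13.147 °C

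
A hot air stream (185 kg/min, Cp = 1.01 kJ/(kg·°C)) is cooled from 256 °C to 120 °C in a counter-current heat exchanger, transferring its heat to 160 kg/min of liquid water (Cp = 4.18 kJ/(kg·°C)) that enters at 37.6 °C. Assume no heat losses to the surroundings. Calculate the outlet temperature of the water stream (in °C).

Heat released by hot stream: Q = 185 × 1.01 × (256 − 120) = 25412 kJ/min
Energy balance on cold side (adiabatic exchanger): Q = ṁ_c·Cp_c·(T_c,out − T_c,in)
T_c,out = 37.6 + 25412/(160 × 4.18) = 75.596 °C

T_c,out = 75.6 °C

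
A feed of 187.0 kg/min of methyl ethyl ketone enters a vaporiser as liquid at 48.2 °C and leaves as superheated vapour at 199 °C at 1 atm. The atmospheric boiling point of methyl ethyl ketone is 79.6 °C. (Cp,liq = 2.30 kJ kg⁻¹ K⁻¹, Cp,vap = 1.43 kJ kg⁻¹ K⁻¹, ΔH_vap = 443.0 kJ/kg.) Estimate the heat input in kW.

liquid 48.2→79.6 °C: 72.22 kJ/kg
vaporisation at 79.6 °C: 443 kJ/kg
vapour 79.6→199 °C: 170.74 kJ/kg
Δh = 72.22 + 443 + 170.74 = 685.96 kJ/kg
Q = ṁ·Δh = 187.0 kg/min × 685.96 kJ/kg = 128270 kJ/min
|Q| = 2137.9 kW

Q = 2140 kW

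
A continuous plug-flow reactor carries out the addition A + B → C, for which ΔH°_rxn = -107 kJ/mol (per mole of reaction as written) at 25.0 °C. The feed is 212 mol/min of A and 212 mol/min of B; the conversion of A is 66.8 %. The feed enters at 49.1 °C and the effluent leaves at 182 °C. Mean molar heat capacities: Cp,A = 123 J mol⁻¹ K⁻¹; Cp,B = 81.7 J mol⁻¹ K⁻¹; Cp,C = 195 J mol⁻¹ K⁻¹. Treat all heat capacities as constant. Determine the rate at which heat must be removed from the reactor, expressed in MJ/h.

Q_out = 576 MJ/h

Extent of reaction ξ = 0.668 × 212 = 141.62 mol/min
Reaction term: ξ·ΔH°_rxn = 141.62 × -107 = -15153 kJ/min
Sensible, feed 49.1→25 °C: -1045.9 kJ/min
Outlet flows (mol/min): A 70.384, B 70.384, C 141.62
Sensible, products 25→182 °C: 6597.6 kJ/min
Q = ΔH = -9601.2 kJ/min = -160.02 kW
Heat removed = 576.07 MJ/h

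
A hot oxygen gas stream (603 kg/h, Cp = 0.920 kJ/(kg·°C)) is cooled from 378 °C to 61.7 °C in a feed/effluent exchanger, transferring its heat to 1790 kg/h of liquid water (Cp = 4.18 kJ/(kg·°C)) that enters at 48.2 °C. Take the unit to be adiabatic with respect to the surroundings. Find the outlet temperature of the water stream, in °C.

Heat released by hot stream: Q = 603 × 0.920 × (378 − 61.7) = 175470 kJ/h
Energy balance on cold side (adiabatic exchanger): Q = ṁ_c·Cp_c·(T_c,out − T_c,in)
T_c,out = 48.2 + 175470/(1790 × 4.18) = 71.652 °C

T_c,out = 71.7 °C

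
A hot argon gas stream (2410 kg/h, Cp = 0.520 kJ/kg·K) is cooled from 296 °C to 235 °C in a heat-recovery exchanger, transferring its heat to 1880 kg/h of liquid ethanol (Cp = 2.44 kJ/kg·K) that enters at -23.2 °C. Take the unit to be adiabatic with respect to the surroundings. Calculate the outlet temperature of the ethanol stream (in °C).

Heat released by hot stream: Q = 2410 × 0.520 × (296 − 235) = 76445 kJ/h
Energy balance on cold side (adiabatic exchanger): Q = ṁ_c·Cp_c·(T_c,out − T_c,in)
T_c,out = -23.2 + 76445/(1880 × 2.44) = -6.5351 °C

T_c,out = -6.54 °C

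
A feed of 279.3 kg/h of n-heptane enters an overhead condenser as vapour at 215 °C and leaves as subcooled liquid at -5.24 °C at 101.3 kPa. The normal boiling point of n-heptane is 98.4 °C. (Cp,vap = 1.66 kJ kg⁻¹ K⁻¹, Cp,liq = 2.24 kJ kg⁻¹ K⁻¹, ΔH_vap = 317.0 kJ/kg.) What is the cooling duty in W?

Q_c = 57600 W

vapour 215→98.4 °C: -193.56 kJ/kg
condensation at 98.4 °C: -317 kJ/kg
liquid 98.4→-5.24 °C: -232.15 kJ/kg
Δh = -193.56 + -317 + -232.15 = -742.71 kJ/kg
Q = ṁ·Δh = 279.3 kg/h × -742.71 kJ/kg = -207440 kJ/h
|Q| = 57.622 kW = 57622 W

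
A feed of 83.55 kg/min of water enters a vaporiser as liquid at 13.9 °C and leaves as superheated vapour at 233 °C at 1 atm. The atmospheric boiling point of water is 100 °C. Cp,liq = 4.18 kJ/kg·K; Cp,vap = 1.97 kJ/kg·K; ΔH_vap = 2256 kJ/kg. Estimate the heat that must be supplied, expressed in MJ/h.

liquid 13.9→100 °C: 359.9 kJ/kg
vaporisation at 100 °C: 2256 kJ/kg
vapour 100→233 °C: 262.01 kJ/kg
Δh = 359.9 + 2256 + 262.01 = 2877.9 kJ/kg
Q = ṁ·Δh = 83.55 kg/min × 2877.9 kJ/kg = 240450 kJ/min
|Q| = 4007.5 kW = 14427 MJ/h

Q = 14400 MJ/h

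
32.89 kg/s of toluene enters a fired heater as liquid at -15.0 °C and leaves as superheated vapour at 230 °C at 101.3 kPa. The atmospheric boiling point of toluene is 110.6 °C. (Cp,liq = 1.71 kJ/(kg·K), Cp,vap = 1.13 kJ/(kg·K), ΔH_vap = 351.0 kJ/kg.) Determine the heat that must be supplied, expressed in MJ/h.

liquid -15.0→110.6 °C: 214.78 kJ/kg
vaporisation at 110.6 °C: 351 kJ/kg
vapour 110.6→230 °C: 134.92 kJ/kg
Δh = 214.78 + 351 + 134.92 = 700.7 kJ/kg
Q = ṁ·Δh = 32.89 kg/s × 700.7 kJ/kg = 23046 kJ/s
|Q| = 23046 kW = 82965 MJ/h

Q = 83000 MJ/h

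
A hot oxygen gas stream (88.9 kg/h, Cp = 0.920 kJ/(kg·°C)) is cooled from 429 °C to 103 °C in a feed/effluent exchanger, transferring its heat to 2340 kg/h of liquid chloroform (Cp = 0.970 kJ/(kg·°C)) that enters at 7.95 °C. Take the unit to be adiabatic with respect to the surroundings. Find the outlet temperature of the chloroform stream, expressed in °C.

Heat released by hot stream: Q = 88.9 × 0.920 × (429 − 103) = 26663 kJ/h
Energy balance on cold side (adiabatic exchanger): Q = ṁ_c·Cp_c·(T_c,out − T_c,in)
T_c,out = 7.95 + 26663/(2340 × 0.970) = 19.697 °C

T_c,out = 19.7 °C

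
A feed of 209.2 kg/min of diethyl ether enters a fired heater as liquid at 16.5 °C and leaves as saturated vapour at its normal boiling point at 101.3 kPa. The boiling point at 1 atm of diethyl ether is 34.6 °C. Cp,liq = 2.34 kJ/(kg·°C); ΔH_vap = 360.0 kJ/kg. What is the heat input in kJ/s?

liquid 16.5→34.6 °C: 42.354 kJ/kg
vaporisation at 34.6 °C: 360 kJ/kg
Δh = 42.354 + 360 = 402.35 kJ/kg
Q = ṁ·Δh = 209.2 kg/min × 402.35 kJ/kg = 84172 kJ/min
|Q| = 1402.9 kW

Q = 1400 kJ/s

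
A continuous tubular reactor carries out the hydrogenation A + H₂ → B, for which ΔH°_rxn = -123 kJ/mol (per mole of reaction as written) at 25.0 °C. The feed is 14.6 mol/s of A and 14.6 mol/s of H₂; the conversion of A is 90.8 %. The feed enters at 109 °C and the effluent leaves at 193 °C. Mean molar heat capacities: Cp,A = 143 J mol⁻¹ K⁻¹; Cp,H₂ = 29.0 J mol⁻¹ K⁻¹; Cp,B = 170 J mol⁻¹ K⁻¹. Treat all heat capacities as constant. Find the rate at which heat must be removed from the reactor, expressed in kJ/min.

Extent of reaction ξ = 0.908 × 14.6 = 13.257 mol/s
Reaction term: ξ·ΔH°_rxn = 13.257 × -123 = -1630.6 kJ/s
Sensible, feed 109→25 °C: -210.94 kJ/s
Outlet flows (mol/s): A 1.3432, H₂ 1.3432, B 13.257
Sensible, products 25→193 °C: 417.43 kJ/s
Q = ΔH = -1424.1 kJ/s = -1424.1 kW
Heat removed = 85446 kJ/min

Q_out = 85400 kJ/min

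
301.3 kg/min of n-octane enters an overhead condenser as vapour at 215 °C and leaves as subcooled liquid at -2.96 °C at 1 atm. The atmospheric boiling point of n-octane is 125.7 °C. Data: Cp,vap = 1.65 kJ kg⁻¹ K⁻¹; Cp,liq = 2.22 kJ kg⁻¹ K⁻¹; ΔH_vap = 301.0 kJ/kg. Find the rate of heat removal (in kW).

vapour 215→125.7 °C: -147.34 kJ/kg
condensation at 125.7 °C: -301 kJ/kg
liquid 125.7→-2.96 °C: -285.63 kJ/kg
Δh = -147.34 + -301 + -285.63 = -733.97 kJ/kg
Q = ṁ·Δh = 301.3 kg/min × -733.97 kJ/kg = -221150 kJ/min
|Q| = 3685.8 kW

Q_c = 3690 kW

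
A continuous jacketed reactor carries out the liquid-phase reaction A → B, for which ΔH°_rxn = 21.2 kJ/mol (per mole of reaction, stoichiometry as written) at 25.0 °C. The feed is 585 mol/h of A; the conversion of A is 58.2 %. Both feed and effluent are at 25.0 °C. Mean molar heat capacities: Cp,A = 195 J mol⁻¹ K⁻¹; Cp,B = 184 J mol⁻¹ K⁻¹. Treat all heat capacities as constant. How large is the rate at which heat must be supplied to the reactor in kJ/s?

Extent of reaction ξ = 0.582 × 585 = 340.47 mol/h
Reaction term: ξ·ΔH°_rxn = 340.47 × 21.2 = 7218 kJ/h
Q = ΔH = 7218 kJ/h = 2.005 kW
Heat supplied = 2.005 kJ/s

Q_in = 2.00 kJ/s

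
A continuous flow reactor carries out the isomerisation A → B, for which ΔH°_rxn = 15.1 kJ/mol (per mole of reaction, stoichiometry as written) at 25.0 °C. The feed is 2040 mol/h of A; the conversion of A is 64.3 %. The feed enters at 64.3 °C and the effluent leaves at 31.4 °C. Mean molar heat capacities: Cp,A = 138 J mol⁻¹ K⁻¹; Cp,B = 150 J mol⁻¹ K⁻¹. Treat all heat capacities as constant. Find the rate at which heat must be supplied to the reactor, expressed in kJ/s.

Extent of reaction ξ = 0.643 × 2040 = 1311.7 mol/h
Reaction term: ξ·ΔH°_rxn = 1311.7 × 15.1 = 19807 kJ/h
Sensible, feed 64.3→25 °C: -11064 kJ/h
Outlet flows (mol/h): A 728.28, B 1311.7
Sensible, products 25→31.4 °C: 1902.5 kJ/h
Q = ΔH = 10646 kJ/h = 2.9571 kW
Heat supplied = 2.9571 kJ/s

Q_in = 2.96 kJ/s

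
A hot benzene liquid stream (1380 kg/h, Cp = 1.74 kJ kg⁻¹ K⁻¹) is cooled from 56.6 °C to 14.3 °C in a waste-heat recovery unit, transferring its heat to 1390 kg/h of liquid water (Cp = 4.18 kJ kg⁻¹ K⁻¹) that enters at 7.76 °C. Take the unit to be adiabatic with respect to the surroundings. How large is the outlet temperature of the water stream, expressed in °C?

T_c,out = 25.2 °C

Heat released by hot stream: Q = 1380 × 1.74 × (56.6 − 14.3) = 101570 kJ/h
Energy balance on cold side (adiabatic exchanger): Q = ṁ_c·Cp_c·(T_c,out − T_c,in)
T_c,out = 7.76 + 101570/(1390 × 4.18) = 25.241 °C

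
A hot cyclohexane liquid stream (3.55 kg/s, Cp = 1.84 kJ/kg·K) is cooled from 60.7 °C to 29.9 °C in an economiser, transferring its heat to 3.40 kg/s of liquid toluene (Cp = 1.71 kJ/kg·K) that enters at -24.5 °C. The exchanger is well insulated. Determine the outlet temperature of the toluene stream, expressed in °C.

Heat released by hot stream: Q = 3.55 × 1.84 × (60.7 − 29.9) = 201.19 kJ/s
Energy balance on cold side (adiabatic exchanger): Q = ṁ_c·Cp_c·(T_c,out − T_c,in)
T_c,out = -24.5 + 201.19/(3.40 × 1.71) = 10.104 °C

T_c,out = 10.1 °C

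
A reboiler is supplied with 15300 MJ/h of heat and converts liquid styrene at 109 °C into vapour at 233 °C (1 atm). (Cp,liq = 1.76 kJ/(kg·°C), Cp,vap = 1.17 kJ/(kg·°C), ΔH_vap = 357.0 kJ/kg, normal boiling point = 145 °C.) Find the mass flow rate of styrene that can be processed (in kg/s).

Δh = 1.76×(145−109) + 357.0 + 1.17×(233−145) = 523.32 kJ/kg
Q = 15300 MJ/h = 4250 kJ/s = 4250 kJ/s
ṁ = Q/Δh = 4250 / 523.32 = 8.1212 kg/s

ṁ = 8.12 kg/s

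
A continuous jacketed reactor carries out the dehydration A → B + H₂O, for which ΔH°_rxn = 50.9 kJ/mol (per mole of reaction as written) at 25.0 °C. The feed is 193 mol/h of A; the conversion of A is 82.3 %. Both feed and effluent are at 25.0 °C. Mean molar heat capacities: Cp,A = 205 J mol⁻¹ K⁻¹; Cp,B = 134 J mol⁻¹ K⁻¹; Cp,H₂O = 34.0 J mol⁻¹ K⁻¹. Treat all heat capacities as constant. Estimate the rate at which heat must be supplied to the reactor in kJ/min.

Q_in = 135 kJ/min

Extent of reaction ξ = 0.823 × 193 = 158.84 mol/h
Reaction term: ξ·ΔH°_rxn = 158.84 × 50.9 = 8084.9 kJ/h
Q = ΔH = 8084.9 kJ/h = 2.2458 kW
Heat supplied = 134.75 kJ/min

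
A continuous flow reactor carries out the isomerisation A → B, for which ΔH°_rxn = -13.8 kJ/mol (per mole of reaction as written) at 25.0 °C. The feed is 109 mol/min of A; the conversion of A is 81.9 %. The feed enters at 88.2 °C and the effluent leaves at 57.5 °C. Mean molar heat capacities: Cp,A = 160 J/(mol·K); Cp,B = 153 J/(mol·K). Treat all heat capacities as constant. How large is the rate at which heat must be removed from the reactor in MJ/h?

Q_out = 107 MJ/h

Extent of reaction ξ = 0.819 × 109 = 89.271 mol/min
Reaction term: ξ·ΔH°_rxn = 89.271 × -13.8 = -1231.9 kJ/min
Sensible, feed 88.2→25 °C: -1102.2 kJ/min
Outlet flows (mol/min): A 19.729, B 89.271
Sensible, products 25→57.5 °C: 546.49 kJ/min
Q = ΔH = -1787.7 kJ/min = -29.794 kW
Heat removed = 107.26 MJ/h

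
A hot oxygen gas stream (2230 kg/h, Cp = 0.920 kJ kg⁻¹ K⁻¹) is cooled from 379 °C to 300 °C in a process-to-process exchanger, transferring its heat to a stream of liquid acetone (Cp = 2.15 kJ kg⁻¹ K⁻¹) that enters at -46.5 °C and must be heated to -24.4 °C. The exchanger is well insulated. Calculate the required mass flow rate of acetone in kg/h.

ṁ_c = 3410 kg/h

Heat released by hot stream: Q = 2230 × 0.920 × (379 − 300) = 162080 kJ/h
Energy balance on cold side (adiabatic exchanger): Q = ṁ_c·Cp_c·(T_c,out − T_c,in)
ṁ_c = 162080 / [2.15 × (-24.4 − -46.5)] = 3411.1 kg/h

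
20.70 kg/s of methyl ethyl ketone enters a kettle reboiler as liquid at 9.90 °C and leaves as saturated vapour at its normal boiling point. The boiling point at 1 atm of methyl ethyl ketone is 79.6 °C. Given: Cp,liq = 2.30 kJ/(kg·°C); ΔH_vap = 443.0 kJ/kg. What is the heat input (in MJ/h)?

liquid 9.90→79.6 °C: 160.31 kJ/kg
vaporisation at 79.6 °C: 443 kJ/kg
Δh = 160.31 + 443 = 603.31 kJ/kg
Q = ṁ·Δh = 20.70 kg/s × 603.31 kJ/kg = 12489 kJ/s
|Q| = 12489 kW = 44959 MJ/h

Q = 45000 MJ/h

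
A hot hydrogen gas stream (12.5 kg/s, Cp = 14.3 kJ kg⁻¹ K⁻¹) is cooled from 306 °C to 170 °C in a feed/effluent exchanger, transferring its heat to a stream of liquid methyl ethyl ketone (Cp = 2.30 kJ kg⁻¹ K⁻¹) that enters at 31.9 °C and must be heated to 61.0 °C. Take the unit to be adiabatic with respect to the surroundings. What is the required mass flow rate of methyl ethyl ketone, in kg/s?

ṁ_c = 363 kg/s

Heat released by hot stream: Q = 12.5 × 14.3 × (306 − 170) = 24310 kJ/s
Energy balance on cold side (adiabatic exchanger): Q = ṁ_c·Cp_c·(T_c,out − T_c,in)
ṁ_c = 24310 / [2.30 × (61.0 − 31.9)] = 363.22 kg/s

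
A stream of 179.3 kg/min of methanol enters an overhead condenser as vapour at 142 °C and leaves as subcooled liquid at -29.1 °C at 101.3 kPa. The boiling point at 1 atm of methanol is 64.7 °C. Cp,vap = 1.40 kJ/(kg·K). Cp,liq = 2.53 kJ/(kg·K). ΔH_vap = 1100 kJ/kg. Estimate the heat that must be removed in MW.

vapour 142→64.7 °C: -108.22 kJ/kg
condensation at 64.7 °C: -1100 kJ/kg
liquid 64.7→-29.1 °C: -237.31 kJ/kg
Δh = -108.22 + -1100 + -237.31 = -1445.5 kJ/kg
Q = ṁ·Δh = 179.3 kg/min × -1445.5 kJ/kg = -259180 kJ/min
|Q| = 4319.7 kW = 4.3197 MW

Q_c = 4.32 MW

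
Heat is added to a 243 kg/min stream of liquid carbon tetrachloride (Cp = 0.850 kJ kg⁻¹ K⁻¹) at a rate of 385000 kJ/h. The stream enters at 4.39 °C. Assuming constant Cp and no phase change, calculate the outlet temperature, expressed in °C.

T_out = 35.5 °C

Q = 385000 kJ/h = 6416.7 kJ/min
ΔT = Q/(ṁ·Cp) = 6416.7/(243×0.850) = 31.066 K
T_out = 4.39 + 31.066 = 35.456 °C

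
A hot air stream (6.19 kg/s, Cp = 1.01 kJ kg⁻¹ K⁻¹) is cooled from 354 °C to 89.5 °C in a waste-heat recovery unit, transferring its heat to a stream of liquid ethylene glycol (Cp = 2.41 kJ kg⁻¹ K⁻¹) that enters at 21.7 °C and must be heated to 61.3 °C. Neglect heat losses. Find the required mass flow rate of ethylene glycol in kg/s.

Heat released by hot stream: Q = 6.19 × 1.01 × (354 − 89.5) = 1653.6 kJ/s
Energy balance on cold side (adiabatic exchanger): Q = ṁ_c·Cp_c·(T_c,out − T_c,in)
ṁ_c = 1653.6 / [2.41 × (61.3 − 21.7)] = 17.327 kg/s

ṁ_c = 17.3 kg/s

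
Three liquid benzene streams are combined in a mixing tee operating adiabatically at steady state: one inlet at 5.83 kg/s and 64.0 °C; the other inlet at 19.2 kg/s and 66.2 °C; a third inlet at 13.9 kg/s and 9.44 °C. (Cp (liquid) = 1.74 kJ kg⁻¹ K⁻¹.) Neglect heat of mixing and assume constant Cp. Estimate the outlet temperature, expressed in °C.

No heat crosses the boundary, so H_out = H_in.
Σ ṁᵢCp,ᵢTᵢ = 5.83×1.74×64.0 + 19.2×1.74×66.2 + 13.9×1.74×9.44 = 3089.2
Σ ṁᵢCp,ᵢ = 5.83×1.74 + 19.2×1.74 + 13.9×1.74 = 67.738
T_out = 3089.2 / 67.738 = 45.604 °C

T_out = 45.6 °C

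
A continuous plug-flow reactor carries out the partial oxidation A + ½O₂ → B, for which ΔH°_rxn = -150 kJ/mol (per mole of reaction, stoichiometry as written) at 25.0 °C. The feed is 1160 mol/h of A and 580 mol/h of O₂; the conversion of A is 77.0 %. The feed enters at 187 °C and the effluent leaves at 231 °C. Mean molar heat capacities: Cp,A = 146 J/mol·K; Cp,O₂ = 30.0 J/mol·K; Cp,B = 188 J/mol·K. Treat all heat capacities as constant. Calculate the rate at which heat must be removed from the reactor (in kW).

Extent of reaction ξ = 0.770 × 1160 = 893.2 mol/h
Reaction term: ξ·ΔH°_rxn = 893.2 × -150 = -133980 kJ/h
Sensible, feed 187→25 °C: -30255 kJ/h
Outlet flows (mol/h): A 266.8, O₂ 133.4, B 893.2
Sensible, products 25→231 °C: 43441 kJ/h
Q = ΔH = -120790 kJ/h = -33.554 kW
Heat removed = 33.554 kW

Q_out = 33.6 kW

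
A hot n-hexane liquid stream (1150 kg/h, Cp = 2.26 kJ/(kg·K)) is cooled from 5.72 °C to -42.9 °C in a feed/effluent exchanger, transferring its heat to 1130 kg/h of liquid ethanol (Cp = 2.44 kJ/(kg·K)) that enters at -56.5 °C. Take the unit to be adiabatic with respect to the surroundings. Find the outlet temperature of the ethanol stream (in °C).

T_c,out = -10.7 °C

Heat released by hot stream: Q = 1150 × 2.26 × (5.72 − -42.9) = 126360 kJ/h
Energy balance on cold side (adiabatic exchanger): Q = ṁ_c·Cp_c·(T_c,out − T_c,in)
T_c,out = -56.5 + 126360/(1130 × 2.44) = -10.67 °C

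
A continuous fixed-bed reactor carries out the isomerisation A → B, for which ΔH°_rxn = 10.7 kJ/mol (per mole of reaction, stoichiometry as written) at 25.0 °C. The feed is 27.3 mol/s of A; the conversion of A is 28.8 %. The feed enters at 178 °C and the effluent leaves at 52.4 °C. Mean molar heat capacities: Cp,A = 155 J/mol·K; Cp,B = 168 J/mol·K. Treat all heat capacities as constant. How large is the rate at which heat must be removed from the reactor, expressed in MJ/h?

Extent of reaction ξ = 0.288 × 27.3 = 7.8624 mol/s
Reaction term: ξ·ΔH°_rxn = 7.8624 × 10.7 = 84.128 kJ/s
Sensible, feed 178→25 °C: -647.42 kJ/s
Outlet flows (mol/s): A 19.438, B 7.8624
Sensible, products 25→52.4 °C: 118.74 kJ/s
Q = ΔH = -444.55 kJ/s = -444.55 kW
Heat removed = 1600.4 MJ/h

Q_out = 1600 MJ/h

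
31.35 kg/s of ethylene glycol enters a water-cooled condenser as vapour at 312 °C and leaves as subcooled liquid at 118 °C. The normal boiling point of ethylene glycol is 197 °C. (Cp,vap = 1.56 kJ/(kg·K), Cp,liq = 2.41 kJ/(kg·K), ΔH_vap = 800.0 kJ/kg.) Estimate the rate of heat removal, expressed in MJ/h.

vapour 312→197 °C: -179.4 kJ/kg
condensation at 197 °C: -800 kJ/kg
liquid 197→118 °C: -190.39 kJ/kg
Δh = -179.4 + -800 + -190.39 = -1169.8 kJ/kg
Q = ṁ·Δh = 31.35 kg/s × -1169.8 kJ/kg = -36673 kJ/s
|Q| = 36673 kW = 132020 MJ/h

Q_c = 132000 MJ/h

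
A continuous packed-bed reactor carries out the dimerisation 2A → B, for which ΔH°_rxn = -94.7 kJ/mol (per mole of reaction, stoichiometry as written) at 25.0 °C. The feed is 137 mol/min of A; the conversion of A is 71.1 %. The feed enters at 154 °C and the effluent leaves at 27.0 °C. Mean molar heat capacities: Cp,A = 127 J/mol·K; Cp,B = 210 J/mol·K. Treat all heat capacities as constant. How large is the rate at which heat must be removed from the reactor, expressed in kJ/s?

Extent of reaction ξ = 0.711 × 137 / 2 = 48.703 mol/min
Reaction term: ξ·ΔH°_rxn = 48.703 × -94.7 = -4612.2 kJ/min
Sensible, feed 154→25 °C: -2244.5 kJ/min
Outlet flows (mol/min): A 39.593, B 48.703
Sensible, products 25→27.0 °C: 30.512 kJ/min
Q = ΔH = -6826.2 kJ/min = -113.77 kW
Heat removed = 113.77 kJ/s

Q_out = 114 kJ/s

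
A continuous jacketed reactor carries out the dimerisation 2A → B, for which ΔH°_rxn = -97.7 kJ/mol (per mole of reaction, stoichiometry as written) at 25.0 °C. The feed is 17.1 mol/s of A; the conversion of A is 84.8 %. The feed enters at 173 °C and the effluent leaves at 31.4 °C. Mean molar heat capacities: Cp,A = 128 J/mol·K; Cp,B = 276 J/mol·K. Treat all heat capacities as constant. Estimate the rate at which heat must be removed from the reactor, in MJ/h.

Extent of reaction ξ = 0.848 × 17.1 / 2 = 7.2504 mol/s
Reaction term: ξ·ΔH°_rxn = 7.2504 × -97.7 = -708.36 kJ/s
Sensible, feed 173→25 °C: -323.94 kJ/s
Outlet flows (mol/s): A 2.5992, B 7.2504
Sensible, products 25→31.4 °C: 14.936 kJ/s
Q = ΔH = -1017.4 kJ/s = -1017.4 kW
Heat removed = 3662.5 MJ/h

Q_out = 3660 MJ/h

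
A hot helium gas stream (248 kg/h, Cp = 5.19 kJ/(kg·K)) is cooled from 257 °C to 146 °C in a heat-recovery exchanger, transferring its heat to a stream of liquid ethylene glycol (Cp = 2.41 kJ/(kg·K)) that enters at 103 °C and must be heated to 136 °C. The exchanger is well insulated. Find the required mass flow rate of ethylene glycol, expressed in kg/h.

ṁ_c = 1800 kg/h

Heat released by hot stream: Q = 248 × 5.19 × (257 − 146) = 142870 kJ/h
Energy balance on cold side (adiabatic exchanger): Q = ṁ_c·Cp_c·(T_c,out − T_c,in)
ṁ_c = 142870 / [2.41 × (136 − 103)] = 1796.4 kg/h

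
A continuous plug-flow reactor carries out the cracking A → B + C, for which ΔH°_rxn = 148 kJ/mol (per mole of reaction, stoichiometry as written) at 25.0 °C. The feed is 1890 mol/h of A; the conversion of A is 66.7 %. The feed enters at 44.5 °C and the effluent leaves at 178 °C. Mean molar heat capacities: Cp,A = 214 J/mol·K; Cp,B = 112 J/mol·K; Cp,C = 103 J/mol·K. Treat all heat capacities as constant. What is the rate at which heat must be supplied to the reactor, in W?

Q_in = 66900 W

Extent of reaction ξ = 0.667 × 1890 = 1260.6 mol/h
Reaction term: ξ·ΔH°_rxn = 1260.6 × 148 = 186570 kJ/h
Sensible, feed 44.5→25 °C: -7887 kJ/h
Outlet flows (mol/h): A 629.37, B 1260.6, C 1260.6
Sensible, products 25→178 °C: 62075 kJ/h
Q = ΔH = 240760 kJ/h = 66.878 kW
Heat supplied = 66878 W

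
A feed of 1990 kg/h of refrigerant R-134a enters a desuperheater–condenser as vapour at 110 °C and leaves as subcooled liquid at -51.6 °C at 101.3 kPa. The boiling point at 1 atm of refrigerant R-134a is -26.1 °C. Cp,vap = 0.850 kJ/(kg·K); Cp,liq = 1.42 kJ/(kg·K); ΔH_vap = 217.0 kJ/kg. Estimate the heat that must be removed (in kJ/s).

Q_c = 204 kJ/s

vapour 110→-26.1 °C: -115.68 kJ/kg
condensation at -26.1 °C: -217 kJ/kg
liquid -26.1→-51.6 °C: -36.21 kJ/kg
Δh = -115.68 + -217 + -36.21 = -368.89 kJ/kg
Q = ṁ·Δh = 1990 kg/h × -368.89 kJ/kg = -734100 kJ/h
|Q| = 203.92 kW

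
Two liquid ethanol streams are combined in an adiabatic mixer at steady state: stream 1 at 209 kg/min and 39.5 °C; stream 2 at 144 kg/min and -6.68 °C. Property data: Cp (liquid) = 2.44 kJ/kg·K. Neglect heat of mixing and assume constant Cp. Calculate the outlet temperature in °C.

Energy balance with Q = 0: Σ ṁᵢCp,ᵢ(T_out − Tᵢ) = 0
Σ ṁᵢCp,ᵢTᵢ = 209×2.44×39.5 + 144×2.44×-6.68 = 17796
Σ ṁᵢCp,ᵢ = 209×2.44 + 144×2.44 = 861.32
T_out = 17796 / 861.32 = 20.662 °C

T_out = 20.7 °C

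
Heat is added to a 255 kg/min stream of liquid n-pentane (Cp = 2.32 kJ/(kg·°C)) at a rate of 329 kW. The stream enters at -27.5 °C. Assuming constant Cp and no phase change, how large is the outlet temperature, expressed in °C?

T_out = 5.87 °C

Q = 329 kW = 19740 kJ/min
ΔT = Q/(ṁ·Cp) = 19740/(255×2.32) = 33.367 K
T_out = -27.5 + 33.367 = 5.8671 °C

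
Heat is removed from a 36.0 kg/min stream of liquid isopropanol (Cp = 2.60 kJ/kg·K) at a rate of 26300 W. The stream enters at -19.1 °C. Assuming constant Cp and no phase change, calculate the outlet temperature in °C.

Q = 26300 W = 1578 kJ/min
ΔT = Q/(ṁ·Cp) = 1578/(36.0×2.60) = 16.859 K
T_out = -19.1 − 16.859 = -35.959 °C

T_out = -36.0 °C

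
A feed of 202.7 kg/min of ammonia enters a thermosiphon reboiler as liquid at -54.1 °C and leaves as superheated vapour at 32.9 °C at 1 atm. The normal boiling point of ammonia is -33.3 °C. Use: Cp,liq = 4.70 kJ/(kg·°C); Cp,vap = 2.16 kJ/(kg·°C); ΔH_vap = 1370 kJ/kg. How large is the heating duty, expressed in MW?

Q = 5.44 MW

liquid -54.1→-33.3 °C: 97.76 kJ/kg
vaporisation at -33.3 °C: 1370 kJ/kg
vapour -33.3→32.9 °C: 142.99 kJ/kg
Δh = 97.76 + 1370 + 142.99 = 1610.8 kJ/kg
Q = ṁ·Δh = 202.7 kg/min × 1610.8 kJ/kg = 326500 kJ/min
|Q| = 5441.7 kW = 5.4417 MW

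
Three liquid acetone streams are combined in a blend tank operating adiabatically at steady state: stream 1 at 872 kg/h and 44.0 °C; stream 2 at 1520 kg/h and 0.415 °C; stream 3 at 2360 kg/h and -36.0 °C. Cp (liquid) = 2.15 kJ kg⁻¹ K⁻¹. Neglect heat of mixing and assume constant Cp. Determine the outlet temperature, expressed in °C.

T_out = -9.67 °C

No heat crosses the boundary, so H_out = H_in.
Σ ṁᵢCp,ᵢTᵢ = 872×2.15×44.0 + 1520×2.15×0.415 + 2360×2.15×-36.0 = -98817
Σ ṁᵢCp,ᵢ = 872×2.15 + 1520×2.15 + 2360×2.15 = 10217
T_out = -98817 / 10217 = -9.672 °C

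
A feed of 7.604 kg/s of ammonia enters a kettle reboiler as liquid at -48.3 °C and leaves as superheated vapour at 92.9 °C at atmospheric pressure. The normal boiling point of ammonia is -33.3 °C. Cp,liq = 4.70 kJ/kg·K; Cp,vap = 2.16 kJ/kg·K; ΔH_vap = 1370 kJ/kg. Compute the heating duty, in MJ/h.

Q = 46900 MJ/h

liquid -48.3→-33.3 °C: 70.5 kJ/kg
vaporisation at -33.3 °C: 1370 kJ/kg
vapour -33.3→92.9 °C: 272.59 kJ/kg
Δh = 70.5 + 1370 + 272.59 = 1713.1 kJ/kg
Q = ṁ·Δh = 7.604 kg/s × 1713.1 kJ/kg = 13026 kJ/s
|Q| = 13026 kW = 46895 MJ/h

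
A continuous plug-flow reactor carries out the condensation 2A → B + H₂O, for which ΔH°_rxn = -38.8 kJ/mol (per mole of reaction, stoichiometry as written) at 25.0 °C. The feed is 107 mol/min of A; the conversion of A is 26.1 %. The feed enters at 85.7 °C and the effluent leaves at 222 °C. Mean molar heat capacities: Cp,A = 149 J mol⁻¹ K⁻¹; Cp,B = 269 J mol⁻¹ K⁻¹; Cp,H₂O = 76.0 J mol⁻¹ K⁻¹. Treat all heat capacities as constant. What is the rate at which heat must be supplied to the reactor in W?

Extent of reaction ξ = 0.261 × 107 / 2 = 13.963 mol/min
Reaction term: ξ·ΔH°_rxn = 13.963 × -38.8 = -541.78 kJ/min
Sensible, feed 85.7→25 °C: -967.74 kJ/min
Outlet flows (mol/min): A 79.073, B 13.963, H₂O 13.963
Sensible, products 25→222 °C: 3270.1 kJ/min
Q = ΔH = 1760.5 kJ/min = 29.342 kW
Heat supplied = 29342 W

Q_in = 29300 W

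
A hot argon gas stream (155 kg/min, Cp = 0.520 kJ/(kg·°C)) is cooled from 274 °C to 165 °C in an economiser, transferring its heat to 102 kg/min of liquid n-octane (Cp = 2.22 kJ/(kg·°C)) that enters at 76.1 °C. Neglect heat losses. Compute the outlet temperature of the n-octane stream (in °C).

Heat released by hot stream: Q = 155 × 0.520 × (274 − 165) = 8785.4 kJ/min
Energy balance on cold side (adiabatic exchanger): Q = ṁ_c·Cp_c·(T_c,out − T_c,in)
T_c,out = 76.1 + 8785.4/(102 × 2.22) = 114.9 °C

T_c,out = 115 °C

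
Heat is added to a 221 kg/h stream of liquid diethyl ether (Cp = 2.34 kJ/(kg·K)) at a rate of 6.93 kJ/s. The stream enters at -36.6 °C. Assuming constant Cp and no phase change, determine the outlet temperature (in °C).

T_out = 11.6 °C

Q = 6.93 kJ/s = 24948 kJ/h
ΔT = Q/(ṁ·Cp) = 24948/(221×2.34) = 48.242 K
T_out = -36.6 + 48.242 = 11.642 °C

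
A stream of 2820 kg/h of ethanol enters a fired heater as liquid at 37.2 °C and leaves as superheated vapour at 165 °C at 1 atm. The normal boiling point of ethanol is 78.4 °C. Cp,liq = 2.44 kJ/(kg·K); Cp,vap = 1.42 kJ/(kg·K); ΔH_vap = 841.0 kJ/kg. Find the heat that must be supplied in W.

liquid 37.2→78.4 °C: 100.53 kJ/kg
vaporisation at 78.4 °C: 841 kJ/kg
vapour 78.4→165 °C: 122.97 kJ/kg
Δh = 100.53 + 841 + 122.97 = 1064.5 kJ/kg
Q = ṁ·Δh = 2820 kg/h × 1064.5 kJ/kg = 3.0019e+06 kJ/h
|Q| = 833.86 kW = 833860 W

Q = 834000 W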